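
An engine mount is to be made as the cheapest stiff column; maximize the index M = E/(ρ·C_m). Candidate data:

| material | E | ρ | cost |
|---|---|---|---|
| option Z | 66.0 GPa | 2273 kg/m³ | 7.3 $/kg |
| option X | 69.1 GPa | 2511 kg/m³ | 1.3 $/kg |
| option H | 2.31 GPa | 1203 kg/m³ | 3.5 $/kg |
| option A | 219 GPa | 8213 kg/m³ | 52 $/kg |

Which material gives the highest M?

option X

Evaluate M for each candidate:
  option X: M = 21.2 MN·m per $
  option Z: M = 3.98 MN·m per $
  option H: M = 0.549 MN·m per $
  option A: M = 0.513 MN·m per $
The maximum is for option X.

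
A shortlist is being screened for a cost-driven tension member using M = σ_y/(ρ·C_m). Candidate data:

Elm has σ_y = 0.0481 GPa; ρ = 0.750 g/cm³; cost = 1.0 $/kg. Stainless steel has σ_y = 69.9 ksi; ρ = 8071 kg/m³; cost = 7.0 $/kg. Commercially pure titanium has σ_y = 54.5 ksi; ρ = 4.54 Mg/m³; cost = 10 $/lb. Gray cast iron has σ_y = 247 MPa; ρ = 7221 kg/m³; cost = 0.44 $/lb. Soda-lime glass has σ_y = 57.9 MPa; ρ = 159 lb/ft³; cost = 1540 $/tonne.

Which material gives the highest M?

Normalizing units and computing the index:
  elm: σ_y = 48.10 MPa, ρ = 750.0 kg/m³, cost = 1.000 $/kg
  stainless steel: σ_y = 481.9 MPa, ρ = 8071 kg/m³, cost = 7.000 $/kg
  commercially pure titanium: σ_y = 375.8 MPa, ρ = 4540 kg/m³, cost = 22.05 $/kg
  gray cast iron: σ_y = 247.0 MPa, ρ = 7221 kg/m³, cost = 0.9700 $/kg
  soda-lime glass: σ_y = 57.90 MPa, ρ = 2547 kg/m³, cost = 1.540 $/kg
  elm: M = 64.1 kN·m per $
  gray cast iron: M = 35.3 kN·m per $
  soda-lime glass: M = 14.8 kN·m per $
  stainless steel: M = 8.53 kN·m per $
  commercially pure titanium: M = 3.75 kN·m per $
Highest index: elm.

elm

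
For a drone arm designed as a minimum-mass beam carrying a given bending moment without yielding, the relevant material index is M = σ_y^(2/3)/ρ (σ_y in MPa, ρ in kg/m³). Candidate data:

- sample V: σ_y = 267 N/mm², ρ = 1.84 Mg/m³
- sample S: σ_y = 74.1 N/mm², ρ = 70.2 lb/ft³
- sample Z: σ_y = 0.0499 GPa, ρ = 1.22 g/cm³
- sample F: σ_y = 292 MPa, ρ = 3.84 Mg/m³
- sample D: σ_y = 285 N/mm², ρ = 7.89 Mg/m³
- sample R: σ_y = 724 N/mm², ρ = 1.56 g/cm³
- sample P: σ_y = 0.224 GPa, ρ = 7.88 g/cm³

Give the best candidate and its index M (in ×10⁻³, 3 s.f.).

sample R, M = 51.7×10⁻³

Convert each candidate to consistent units, then evaluate M:
  sample V: σ_y = 267.0 MPa, ρ = 1840 kg/m³
  sample S: σ_y = 74.10 MPa, ρ = 1124 kg/m³
  sample Z: σ_y = 49.90 MPa, ρ = 1220 kg/m³
  sample F: σ_y = 292.0 MPa, ρ = 3840 kg/m³
  sample D: σ_y = 285.0 MPa, ρ = 7890 kg/m³
  sample R: σ_y = 724.0 MPa, ρ = 1560 kg/m³
  sample P: σ_y = 224.0 MPa, ρ = 7880 kg/m³
  sample R: M = 51.7×10⁻³
  sample V: M = 22.5×10⁻³
  sample S: M = 15.7×10⁻³
  sample F: M = 11.5×10⁻³
  sample Z: M = 11.1×10⁻³
  sample D: M = 5.49×10⁻³
  sample P: M = 4.68×10⁻³
Sample R ranks first.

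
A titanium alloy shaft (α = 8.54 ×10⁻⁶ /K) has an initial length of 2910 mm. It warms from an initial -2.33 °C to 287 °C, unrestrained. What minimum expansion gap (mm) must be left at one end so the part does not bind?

ΔT = 287 − (-2.33) = 289.3 K.
ΔL = α·L₀·ΔT = 8.54×10⁻⁶ × 2910 mm × 289.3 K = 7.19 mm.

7.19 mm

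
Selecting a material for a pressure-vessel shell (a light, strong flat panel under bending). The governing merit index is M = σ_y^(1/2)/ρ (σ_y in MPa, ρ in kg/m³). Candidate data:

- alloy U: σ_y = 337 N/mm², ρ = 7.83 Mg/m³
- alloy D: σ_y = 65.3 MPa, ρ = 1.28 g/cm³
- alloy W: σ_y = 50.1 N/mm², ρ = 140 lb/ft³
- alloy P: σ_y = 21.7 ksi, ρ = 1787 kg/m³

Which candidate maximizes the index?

In SI units:
  alloy U: σ_y = 337.0 MPa, ρ = 7830 kg/m³
  alloy D: σ_y = 65.30 MPa, ρ = 1280 kg/m³
  alloy W: σ_y = 50.10 MPa, ρ = 2243 kg/m³
  alloy P: σ_y = 149.6 MPa, ρ = 1787 kg/m³
  alloy P: M = 6.84×10⁻³
  alloy D: M = 6.31×10⁻³
  alloy W: M = 3.16×10⁻³
  alloy U: M = 2.34×10⁻³
Alloy P ranks first.

alloy P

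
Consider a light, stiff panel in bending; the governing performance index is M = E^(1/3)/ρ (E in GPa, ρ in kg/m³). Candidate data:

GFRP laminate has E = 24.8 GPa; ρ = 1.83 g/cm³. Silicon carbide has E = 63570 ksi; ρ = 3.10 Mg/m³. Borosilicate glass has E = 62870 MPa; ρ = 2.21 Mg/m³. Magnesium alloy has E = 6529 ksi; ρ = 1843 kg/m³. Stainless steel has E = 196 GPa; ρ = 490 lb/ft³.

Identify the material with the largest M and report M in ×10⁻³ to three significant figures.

Putting every candidate on a common basis:
  GFRP laminate: E = 24.80 GPa, ρ = 1830 kg/m³
  silicon carbide: E = 438.3 GPa, ρ = 3100 kg/m³
  borosilicate glass: E = 62.87 GPa, ρ = 2210 kg/m³
  magnesium alloy: E = 45.02 GPa, ρ = 1843 kg/m³
  stainless steel: E = 196.0 GPa, ρ = 7849 kg/m³
  silicon carbide: M = 2.45×10⁻³
  magnesium alloy: M = 1.93×10⁻³
  borosilicate glass: M = 1.80×10⁻³
  GFRP laminate: M = 1.59×10⁻³
  stainless steel: M = 0.740×10⁻³
Silicon carbide ranks first.

silicon carbide, M = 2.45×10⁻³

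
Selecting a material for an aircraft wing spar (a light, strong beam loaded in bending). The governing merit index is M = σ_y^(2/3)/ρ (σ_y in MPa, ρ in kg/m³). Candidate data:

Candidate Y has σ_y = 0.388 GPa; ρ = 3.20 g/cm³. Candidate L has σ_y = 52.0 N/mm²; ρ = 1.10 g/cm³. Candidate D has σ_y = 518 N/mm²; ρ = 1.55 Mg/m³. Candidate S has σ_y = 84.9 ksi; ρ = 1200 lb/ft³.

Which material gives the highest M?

candidate D

Normalizing units and computing the index:
  candidate Y: σ_y = 388.0 MPa, ρ = 3200 kg/m³
  candidate L: σ_y = 52.00 MPa, ρ = 1100 kg/m³
  candidate D: σ_y = 518.0 MPa, ρ = 1550 kg/m³
  candidate S: σ_y = 585.4 MPa, ρ = 19220 kg/m³
  candidate D: M = 41.6×10⁻³
  candidate Y: M = 16.6×10⁻³
  candidate L: M = 12.7×10⁻³
  candidate S: M = 3.64×10⁻³
Candidate D has the largest M.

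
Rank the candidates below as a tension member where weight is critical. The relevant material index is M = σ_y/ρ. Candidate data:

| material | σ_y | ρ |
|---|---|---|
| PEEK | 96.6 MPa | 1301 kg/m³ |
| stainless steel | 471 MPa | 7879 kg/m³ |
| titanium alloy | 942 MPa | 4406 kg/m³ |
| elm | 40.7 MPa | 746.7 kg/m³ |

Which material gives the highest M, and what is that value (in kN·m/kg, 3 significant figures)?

Per-candidate index values:
  titanium alloy: M = 214 kN·m/kg
  PEEK: M = 74.3 kN·m/kg
  stainless steel: M = 59.8 kN·m/kg
  elm: M = 54.5 kN·m/kg
Titanium alloy ranks first.

titanium alloy, M = 214 kN·m/kg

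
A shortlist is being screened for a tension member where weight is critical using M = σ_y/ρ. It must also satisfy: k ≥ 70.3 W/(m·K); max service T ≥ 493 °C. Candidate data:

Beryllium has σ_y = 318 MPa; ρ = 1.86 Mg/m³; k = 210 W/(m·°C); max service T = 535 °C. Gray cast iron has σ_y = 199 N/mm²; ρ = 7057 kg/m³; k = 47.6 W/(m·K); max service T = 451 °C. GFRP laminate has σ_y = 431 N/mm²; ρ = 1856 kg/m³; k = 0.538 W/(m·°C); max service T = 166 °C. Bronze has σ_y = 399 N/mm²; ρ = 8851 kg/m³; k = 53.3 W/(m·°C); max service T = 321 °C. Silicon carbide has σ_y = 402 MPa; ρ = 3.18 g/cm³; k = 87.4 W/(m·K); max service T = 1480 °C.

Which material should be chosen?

beryllium

Screen on constraints: k ≥ 70.3 W/(m·K); max service T ≥ 493 °C. Survivors: beryllium, silicon carbide.
Normalizing units and computing the index:
  beryllium: σ_y = 318.0 MPa, ρ = 1860 kg/m³
  silicon carbide: σ_y = 402.0 MPa, ρ = 3180 kg/m³
  beryllium: M = 171 kN·m/kg
  silicon carbide: M = 126 kN·m/kg
Beryllium has the largest M.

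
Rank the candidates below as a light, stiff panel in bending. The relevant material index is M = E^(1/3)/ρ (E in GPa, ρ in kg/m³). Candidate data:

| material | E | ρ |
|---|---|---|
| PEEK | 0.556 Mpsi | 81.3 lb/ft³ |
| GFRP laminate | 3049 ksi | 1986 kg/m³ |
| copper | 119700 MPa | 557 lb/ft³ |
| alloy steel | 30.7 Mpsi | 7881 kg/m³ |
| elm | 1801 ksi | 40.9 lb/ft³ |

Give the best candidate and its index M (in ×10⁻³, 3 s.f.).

elm, M = 3.53×10⁻³

Normalizing units and computing the index:
  PEEK: E = 3.833 GPa, ρ = 1302 kg/m³
  GFRP laminate: E = 21.02 GPa, ρ = 1986 kg/m³
  copper: E = 119.7 GPa, ρ = 8922 kg/m³
  alloy steel: E = 211.7 GPa, ρ = 7881 kg/m³
  elm: E = 12.42 GPa, ρ = 655.2 kg/m³
  elm: M = 3.53×10⁻³
  GFRP laminate: M = 1.39×10⁻³
  PEEK: M = 1.20×10⁻³
  alloy steel: M = 0.756×10⁻³
  copper: M = 0.552×10⁻³
Highest index: elm.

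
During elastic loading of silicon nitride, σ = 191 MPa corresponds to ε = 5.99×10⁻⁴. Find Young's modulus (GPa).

E = σ/ε = 191 MPa / 5.99×10⁻⁴ = 318900 MPa = 319 GPa.

319 GPa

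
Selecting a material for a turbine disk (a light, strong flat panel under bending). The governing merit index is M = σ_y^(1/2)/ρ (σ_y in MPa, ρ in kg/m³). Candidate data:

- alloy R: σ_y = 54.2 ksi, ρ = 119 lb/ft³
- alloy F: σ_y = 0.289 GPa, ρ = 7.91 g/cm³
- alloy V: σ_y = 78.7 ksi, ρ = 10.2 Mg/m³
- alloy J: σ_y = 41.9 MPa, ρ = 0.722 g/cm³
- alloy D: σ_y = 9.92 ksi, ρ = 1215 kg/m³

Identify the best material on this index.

alloy R

Normalizing units and computing the index:
  alloy R: σ_y = 373.7 MPa, ρ = 1906 kg/m³
  alloy F: σ_y = 289.0 MPa, ρ = 7910 kg/m³
  alloy V: σ_y = 542.6 MPa, ρ = 10200 kg/m³
  alloy J: σ_y = 41.90 MPa, ρ = 722.0 kg/m³
  alloy D: σ_y = 68.40 MPa, ρ = 1215 kg/m³
  alloy R: M = 10.1×10⁻³
  alloy J: M = 8.97×10⁻³
  alloy D: M = 6.81×10⁻³
  alloy V: M = 2.28×10⁻³
  alloy F: M = 2.15×10⁻³
The maximum is for alloy R.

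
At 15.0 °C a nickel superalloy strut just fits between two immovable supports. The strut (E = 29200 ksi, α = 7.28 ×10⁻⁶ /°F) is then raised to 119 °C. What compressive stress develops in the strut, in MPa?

E = 29200 ksi = 201.3 GPa.
α = 7.28×10⁻⁶/°F × 9/5 = 13.1×10⁻⁶/K.
ΔT = 104.0 K. Constrained thermal stress σ = E·α·ΔT = 201.3×10³ MPa × 13.1×10⁻⁶ × 104.0 = 274 MPa (compressive).

274 MPa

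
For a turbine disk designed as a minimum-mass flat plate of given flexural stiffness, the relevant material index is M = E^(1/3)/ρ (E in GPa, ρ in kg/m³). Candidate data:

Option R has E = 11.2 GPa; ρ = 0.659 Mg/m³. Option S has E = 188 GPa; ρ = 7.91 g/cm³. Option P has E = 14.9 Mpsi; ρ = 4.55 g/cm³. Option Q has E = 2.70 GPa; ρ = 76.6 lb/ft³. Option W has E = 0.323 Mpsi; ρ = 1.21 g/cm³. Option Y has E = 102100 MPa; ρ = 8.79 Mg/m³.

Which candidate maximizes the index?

option R

After converting to SI:
  option R: E = 11.20 GPa, ρ = 659.0 kg/m³
  option S: E = 188.0 GPa, ρ = 7910 kg/m³
  option P: E = 102.7 GPa, ρ = 4550 kg/m³
  option Q: E = 2.700 GPa, ρ = 1227 kg/m³
  option W: E = 2.227 GPa, ρ = 1210 kg/m³
  option Y: E = 102.1 GPa, ρ = 8790 kg/m³
  option R: M = 3.40×10⁻³
  option Q: M = 1.13×10⁻³
  option W: M = 1.08×10⁻³
  option P: M = 1.03×10⁻³
  option S: M = 0.724×10⁻³
  option Y: M = 0.532×10⁻³
The maximum is for option R.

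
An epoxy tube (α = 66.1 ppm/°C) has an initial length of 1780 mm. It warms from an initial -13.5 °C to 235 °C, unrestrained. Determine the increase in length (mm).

29.2 mm

ΔT = 235 − (-13.5) = 248.5 K.
ΔL = α·L₀·ΔT = 66.1×10⁻⁶ × 1780 mm × 248.5 K = 29.2 mm.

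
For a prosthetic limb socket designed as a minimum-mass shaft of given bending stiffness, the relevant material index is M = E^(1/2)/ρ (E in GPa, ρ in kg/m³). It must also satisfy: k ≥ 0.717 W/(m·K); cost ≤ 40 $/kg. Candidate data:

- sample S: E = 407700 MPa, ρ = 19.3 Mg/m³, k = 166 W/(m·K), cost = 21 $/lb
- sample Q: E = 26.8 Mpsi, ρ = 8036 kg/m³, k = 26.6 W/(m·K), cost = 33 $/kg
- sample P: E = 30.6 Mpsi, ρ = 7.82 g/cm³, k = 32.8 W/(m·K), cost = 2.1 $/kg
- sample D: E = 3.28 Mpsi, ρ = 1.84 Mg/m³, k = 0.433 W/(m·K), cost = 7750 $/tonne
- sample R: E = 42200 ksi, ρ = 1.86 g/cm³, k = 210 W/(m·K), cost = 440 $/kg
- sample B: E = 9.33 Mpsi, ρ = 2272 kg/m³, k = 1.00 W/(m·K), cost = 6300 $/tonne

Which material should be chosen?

Screen on constraints: k ≥ 0.717 W/(m·K); cost ≤ 40 $/kg. Survivors: sample Q, sample P, sample B.
After converting to SI:
  sample Q: E = 184.8 GPa, ρ = 8036 kg/m³
  sample P: E = 211.0 GPa, ρ = 7820 kg/m³
  sample B: E = 64.33 GPa, ρ = 2272 kg/m³
  sample B: M = 3.53×10⁻³
  sample P: M = 1.86×10⁻³
  sample Q: M = 1.69×10⁻³
The maximum is for sample B.

sample B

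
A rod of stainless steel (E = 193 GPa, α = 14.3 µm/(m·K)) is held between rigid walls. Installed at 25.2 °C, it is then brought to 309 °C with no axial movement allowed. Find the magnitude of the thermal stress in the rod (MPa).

ΔT = 283.8 K. Constrained thermal stress σ = E·α·ΔT = 193.0×10³ MPa × 14.3×10⁻⁶ × 283.8 = 783 MPa (compressive).

783 MPa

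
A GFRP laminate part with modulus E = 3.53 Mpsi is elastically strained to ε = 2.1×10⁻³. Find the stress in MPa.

E = 3.53 Mpsi = 24.34 GPa.
σ = E·ε = 24340 MPa × 2.1×10⁻³ = 51.1 MPa.

51.1 MPa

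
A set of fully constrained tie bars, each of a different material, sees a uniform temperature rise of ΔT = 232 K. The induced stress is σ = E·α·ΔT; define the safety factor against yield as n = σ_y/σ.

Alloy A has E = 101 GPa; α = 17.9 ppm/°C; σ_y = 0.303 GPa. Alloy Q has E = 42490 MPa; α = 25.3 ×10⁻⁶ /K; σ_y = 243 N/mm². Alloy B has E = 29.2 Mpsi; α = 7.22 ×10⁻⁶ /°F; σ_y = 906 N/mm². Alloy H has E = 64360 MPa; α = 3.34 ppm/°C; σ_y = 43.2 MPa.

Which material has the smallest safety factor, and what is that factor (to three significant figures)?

alloy A, n = 0.722

With everything in SI (GPa, ×10⁻⁶/K, MPa):
  alloy A: E = 101.0, α = 17.9, σ_y = 303.0 → σ = 419 MPa, n = 0.722
  alloy Q: E = 42.49, α = 25.3, σ_y = 243.0 → σ = 249 MPa, n = 0.974
  alloy B: E = 201.3, α = 13.0, σ_y = 906.0 → σ = 607 MPa, n = 1.49
  alloy H: E = 64.36, α = 3.34, σ_y = 43.20 → σ = 49.9 MPa, n = 0.866
Alloy A has the lowest safety factor, n = 0.722.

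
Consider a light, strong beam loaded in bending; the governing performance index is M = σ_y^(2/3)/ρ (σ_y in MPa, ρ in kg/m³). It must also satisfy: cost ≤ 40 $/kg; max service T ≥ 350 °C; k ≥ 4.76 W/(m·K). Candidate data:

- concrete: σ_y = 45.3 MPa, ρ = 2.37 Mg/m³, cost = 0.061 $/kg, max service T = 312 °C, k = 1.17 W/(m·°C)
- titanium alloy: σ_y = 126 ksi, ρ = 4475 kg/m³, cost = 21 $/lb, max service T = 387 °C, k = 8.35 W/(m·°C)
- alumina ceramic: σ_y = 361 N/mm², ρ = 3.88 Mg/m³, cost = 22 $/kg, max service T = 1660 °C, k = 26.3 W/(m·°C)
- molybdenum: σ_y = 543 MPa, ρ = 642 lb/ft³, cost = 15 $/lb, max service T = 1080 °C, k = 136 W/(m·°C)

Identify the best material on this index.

Screen on constraints: cost ≤ 40 $/kg; max service T ≥ 350 °C; k ≥ 4.76 W/(m·K). Survivors: alumina ceramic, molybdenum.
In SI units:
  alumina ceramic: σ_y = 361.0 MPa, ρ = 3880 kg/m³
  molybdenum: σ_y = 543.0 MPa, ρ = 10280 kg/m³
  alumina ceramic: M = 13.1×10⁻³
  molybdenum: M = 6.47×10⁻³
Alumina ceramic ranks first.

alumina ceramic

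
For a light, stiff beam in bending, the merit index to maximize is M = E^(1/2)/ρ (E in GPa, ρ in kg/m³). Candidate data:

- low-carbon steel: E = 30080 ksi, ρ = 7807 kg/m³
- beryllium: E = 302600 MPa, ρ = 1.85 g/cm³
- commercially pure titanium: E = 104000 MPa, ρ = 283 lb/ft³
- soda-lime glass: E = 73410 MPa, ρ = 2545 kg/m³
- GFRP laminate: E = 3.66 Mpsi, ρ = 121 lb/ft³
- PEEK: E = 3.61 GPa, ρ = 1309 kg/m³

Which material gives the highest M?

Normalizing units and computing the index:
  low-carbon steel: E = 207.4 GPa, ρ = 7807 kg/m³
  beryllium: E = 302.6 GPa, ρ = 1850 kg/m³
  commercially pure titanium: E = 104.0 GPa, ρ = 4533 kg/m³
  soda-lime glass: E = 73.41 GPa, ρ = 2545 kg/m³
  GFRP laminate: E = 25.23 GPa, ρ = 1938 kg/m³
  PEEK: E = 3.610 GPa, ρ = 1309 kg/m³
  beryllium: M = 9.40×10⁻³
  soda-lime glass: M = 3.37×10⁻³
  GFRP laminate: M = 2.59×10⁻³
  commercially pure titanium: M = 2.25×10⁻³
  low-carbon steel: M = 1.84×10⁻³
  PEEK: M = 1.45×10⁻³
Highest index: beryllium.

beryllium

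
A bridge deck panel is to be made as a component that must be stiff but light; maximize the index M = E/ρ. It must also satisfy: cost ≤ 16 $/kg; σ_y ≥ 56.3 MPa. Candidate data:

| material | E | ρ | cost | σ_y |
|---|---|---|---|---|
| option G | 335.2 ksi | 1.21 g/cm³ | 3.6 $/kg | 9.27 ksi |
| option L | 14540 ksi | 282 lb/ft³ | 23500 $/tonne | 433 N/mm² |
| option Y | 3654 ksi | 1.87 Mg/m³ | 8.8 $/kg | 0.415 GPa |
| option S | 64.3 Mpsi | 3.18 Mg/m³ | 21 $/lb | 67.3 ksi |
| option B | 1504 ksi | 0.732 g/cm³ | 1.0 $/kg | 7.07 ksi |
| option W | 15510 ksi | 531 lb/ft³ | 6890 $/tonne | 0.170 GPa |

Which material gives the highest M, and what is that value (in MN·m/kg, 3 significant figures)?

Screen on constraints: cost ≤ 16 $/kg; σ_y ≥ 56.3 MPa. Survivors: option G, option Y, option W.
Convert each candidate to consistent units, then evaluate M:
  option G: E = 2.311 GPa, ρ = 1210 kg/m³
  option Y: E = 25.19 GPa, ρ = 1870 kg/m³
  option W: E = 106.9 GPa, ρ = 8506 kg/m³
  option Y: M = 13.5 MN·m/kg
  option W: M = 12.6 MN·m/kg
  option G: M = 1.91 MN·m/kg
Option Y ranks first.

option Y, M = 13.5 MN·m/kg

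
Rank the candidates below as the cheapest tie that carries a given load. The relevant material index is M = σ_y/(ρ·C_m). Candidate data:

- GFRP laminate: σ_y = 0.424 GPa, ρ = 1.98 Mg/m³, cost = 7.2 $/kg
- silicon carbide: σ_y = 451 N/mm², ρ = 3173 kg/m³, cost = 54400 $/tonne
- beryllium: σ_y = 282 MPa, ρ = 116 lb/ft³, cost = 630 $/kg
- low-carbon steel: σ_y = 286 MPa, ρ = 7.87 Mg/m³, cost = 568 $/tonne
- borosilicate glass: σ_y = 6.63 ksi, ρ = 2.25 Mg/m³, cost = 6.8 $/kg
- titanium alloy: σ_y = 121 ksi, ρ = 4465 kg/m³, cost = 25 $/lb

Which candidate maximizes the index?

In SI units:
  GFRP laminate: σ_y = 424.0 MPa, ρ = 1980 kg/m³, cost = 7.200 $/kg
  silicon carbide: σ_y = 451.0 MPa, ρ = 3173 kg/m³, cost = 54.40 $/kg
  beryllium: σ_y = 282.0 MPa, ρ = 1858 kg/m³, cost = 630.0 $/kg
  low-carbon steel: σ_y = 286.0 MPa, ρ = 7870 kg/m³, cost = 0.5680 $/kg
  borosilicate glass: σ_y = 45.71 MPa, ρ = 2250 kg/m³, cost = 6.800 $/kg
  titanium alloy: σ_y = 834.3 MPa, ρ = 4465 kg/m³, cost = 55.11 $/kg
  low-carbon steel: M = 64.0 kN·m per $
  GFRP laminate: M = 29.7 kN·m per $
  titanium alloy: M = 3.39 kN·m per $
  borosilicate glass: M = 2.99 kN·m per $
  silicon carbide: M = 2.61 kN·m per $
  beryllium: M = 0.241 kN·m per $
Low-carbon steel ranks first.

low-carbon steel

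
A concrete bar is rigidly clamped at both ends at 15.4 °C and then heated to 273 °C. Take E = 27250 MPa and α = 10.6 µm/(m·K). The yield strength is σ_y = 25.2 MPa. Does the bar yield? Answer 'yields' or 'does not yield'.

yields

E = 27250 MPa = 27.25 GPa.
ΔT = 257.6 K. Constrained thermal stress σ = E·α·ΔT = 27.25×10³ MPa × 10.6×10⁻⁶ × 257.6 = 74.4 MPa (compressive).
Compare to σ_y = 25.2 MPa: σ ≥ σ_y, so it yields.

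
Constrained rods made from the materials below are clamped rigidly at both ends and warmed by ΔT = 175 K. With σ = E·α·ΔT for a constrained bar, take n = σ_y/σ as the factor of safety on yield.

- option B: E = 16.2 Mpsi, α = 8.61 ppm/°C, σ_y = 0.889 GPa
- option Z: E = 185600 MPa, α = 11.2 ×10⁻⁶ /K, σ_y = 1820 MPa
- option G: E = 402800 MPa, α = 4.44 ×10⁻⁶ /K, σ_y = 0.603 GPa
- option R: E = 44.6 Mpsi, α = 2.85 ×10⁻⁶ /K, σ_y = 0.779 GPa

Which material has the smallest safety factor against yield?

With everything in SI (GPa, ×10⁻⁶/K, MPa):
  option B: E = 111.7, α = 8.61, σ_y = 889.0 → σ = 168 MPa, n = 5.28
  option Z: E = 185.6, α = 11.2, σ_y = 1820 → σ = 364 MPa, n = 5.00
  option G: E = 402.8, α = 4.44, σ_y = 603.0 → σ = 313 MPa, n = 1.93
  option R: E = 307.5, α = 2.85, σ_y = 779.0 → σ = 153 MPa, n = 5.08
Smallest n: option G with n = 1.93.

option G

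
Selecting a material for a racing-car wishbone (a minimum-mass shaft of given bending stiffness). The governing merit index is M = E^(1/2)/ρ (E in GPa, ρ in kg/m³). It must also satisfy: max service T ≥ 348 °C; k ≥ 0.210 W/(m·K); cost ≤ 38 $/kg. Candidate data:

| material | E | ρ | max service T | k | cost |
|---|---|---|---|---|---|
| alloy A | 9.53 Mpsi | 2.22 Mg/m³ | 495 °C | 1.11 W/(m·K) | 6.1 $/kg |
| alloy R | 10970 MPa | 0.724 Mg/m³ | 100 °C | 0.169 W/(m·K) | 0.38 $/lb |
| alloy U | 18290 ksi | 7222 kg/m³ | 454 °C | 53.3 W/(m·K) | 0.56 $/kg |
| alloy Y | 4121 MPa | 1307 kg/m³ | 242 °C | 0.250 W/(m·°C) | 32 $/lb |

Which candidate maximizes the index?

Screen on constraints: max service T ≥ 348 °C; k ≥ 0.210 W/(m·K); cost ≤ 38 $/kg. Survivors: alloy A, alloy U.
In SI units:
  alloy A: E = 65.71 GPa, ρ = 2220 kg/m³
  alloy U: E = 126.1 GPa, ρ = 7222 kg/m³
  alloy A: M = 3.65×10⁻³
  alloy U: M = 1.55×10⁻³
Highest index: alloy A.

alloy A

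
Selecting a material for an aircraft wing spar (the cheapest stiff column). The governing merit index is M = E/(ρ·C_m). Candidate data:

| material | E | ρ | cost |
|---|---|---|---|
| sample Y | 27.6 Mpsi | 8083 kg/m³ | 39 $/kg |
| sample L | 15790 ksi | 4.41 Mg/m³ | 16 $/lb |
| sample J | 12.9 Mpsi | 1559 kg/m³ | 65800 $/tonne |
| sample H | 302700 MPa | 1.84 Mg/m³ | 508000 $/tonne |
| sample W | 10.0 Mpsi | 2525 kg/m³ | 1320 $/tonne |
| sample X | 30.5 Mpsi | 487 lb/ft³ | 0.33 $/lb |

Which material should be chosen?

sample X

After converting to SI:
  sample Y: E = 190.3 GPa, ρ = 8083 kg/m³, cost = 39.00 $/kg
  sample L: E = 108.9 GPa, ρ = 4410 kg/m³, cost = 35.27 $/kg
  sample J: E = 88.94 GPa, ρ = 1559 kg/m³, cost = 65.80 $/kg
  sample H: E = 302.7 GPa, ρ = 1840 kg/m³, cost = 508.0 $/kg
  sample W: E = 68.95 GPa, ρ = 2525 kg/m³, cost = 1.320 $/kg
  sample X: E = 210.3 GPa, ρ = 7801 kg/m³, cost = 0.7275 $/kg
  sample X: M = 37.1 MN·m per $
  sample W: M = 20.7 MN·m per $
  sample J: M = 0.867 MN·m per $
  sample L: M = 0.700 MN·m per $
  sample Y: M = 0.604 MN·m per $
  sample H: M = 0.324 MN·m per $
Sample X has the largest M.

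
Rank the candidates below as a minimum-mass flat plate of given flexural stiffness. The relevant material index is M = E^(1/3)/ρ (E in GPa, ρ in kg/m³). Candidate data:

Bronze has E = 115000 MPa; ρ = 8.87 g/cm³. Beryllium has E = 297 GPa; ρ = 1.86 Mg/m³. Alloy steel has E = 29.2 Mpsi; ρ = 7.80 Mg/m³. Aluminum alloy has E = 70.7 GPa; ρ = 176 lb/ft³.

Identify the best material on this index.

Normalizing units and computing the index:
  bronze: E = 115.0 GPa, ρ = 8870 kg/m³
  beryllium: E = 297.0 GPa, ρ = 1860 kg/m³
  alloy steel: E = 201.3 GPa, ρ = 7800 kg/m³
  aluminum alloy: E = 70.70 GPa, ρ = 2819 kg/m³
  beryllium: M = 3.59×10⁻³
  aluminum alloy: M = 1.47×10⁻³
  alloy steel: M = 0.751×10⁻³
  bronze: M = 0.548×10⁻³
Beryllium has the largest M.

beryllium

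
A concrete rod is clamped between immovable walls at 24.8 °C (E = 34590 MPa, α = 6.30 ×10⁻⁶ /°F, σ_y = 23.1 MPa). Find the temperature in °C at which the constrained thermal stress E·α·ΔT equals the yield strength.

83.7 °C

E = 34590 MPa = 34.59 GPa.
α = 6.30×10⁻⁶/°F × 9/5 = 11.3×10⁻⁶/K.
E·α·ΔT = 23.10 MPa ⇒ ΔT = 23.10 / (34.59×10³ × 11.3×10⁻⁶) = 58.89 K.
T = 24.8 + 58.89 = 83.69 °C.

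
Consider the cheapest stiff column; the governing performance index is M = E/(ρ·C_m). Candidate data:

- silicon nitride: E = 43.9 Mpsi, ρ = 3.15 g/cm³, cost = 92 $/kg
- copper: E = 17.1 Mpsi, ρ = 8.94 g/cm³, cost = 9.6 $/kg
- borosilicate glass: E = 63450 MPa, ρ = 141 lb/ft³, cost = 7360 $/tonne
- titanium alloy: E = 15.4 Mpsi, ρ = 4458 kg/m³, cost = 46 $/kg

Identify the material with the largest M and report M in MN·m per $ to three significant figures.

After converting to SI:
  silicon nitride: E = 302.7 GPa, ρ = 3150 kg/m³, cost = 92.00 $/kg
  copper: E = 117.9 GPa, ρ = 8940 kg/m³, cost = 9.600 $/kg
  borosilicate glass: E = 63.45 GPa, ρ = 2259 kg/m³, cost = 7.360 $/kg
  titanium alloy: E = 106.2 GPa, ρ = 4458 kg/m³, cost = 46.00 $/kg
  borosilicate glass: M = 3.82 MN·m per $
  copper: M = 1.37 MN·m per $
  silicon nitride: M = 1.04 MN·m per $
  titanium alloy: M = 0.518 MN·m per $
Borosilicate glass has the largest M.

borosilicate glass, M = 3.82 MN·m per $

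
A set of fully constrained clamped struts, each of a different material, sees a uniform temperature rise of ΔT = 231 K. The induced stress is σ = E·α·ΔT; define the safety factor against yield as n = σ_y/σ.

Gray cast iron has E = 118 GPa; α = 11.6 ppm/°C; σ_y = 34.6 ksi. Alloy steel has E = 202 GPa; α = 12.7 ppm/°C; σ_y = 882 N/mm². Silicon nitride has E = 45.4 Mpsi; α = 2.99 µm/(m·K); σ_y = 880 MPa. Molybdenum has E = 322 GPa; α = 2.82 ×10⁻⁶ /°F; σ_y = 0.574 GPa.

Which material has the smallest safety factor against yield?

gray cast iron

In consistent units (E in GPa, α in ×10⁻⁶/K, σ_y in MPa):
  gray cast iron: E = 118.0, α = 11.6, σ_y = 238.6 → σ = 316 MPa, n = 0.754
  alloy steel: E = 202.0, α = 12.7, σ_y = 882.0 → σ = 593 MPa, n = 1.49
  silicon nitride: E = 313.0, α = 2.99, σ_y = 880.0 → σ = 216 MPa, n = 4.07
  molybdenum: E = 322.0, α = 5.08, σ_y = 574.0 → σ = 378 MPa, n = 1.52
Smallest n: gray cast iron with n = 0.754.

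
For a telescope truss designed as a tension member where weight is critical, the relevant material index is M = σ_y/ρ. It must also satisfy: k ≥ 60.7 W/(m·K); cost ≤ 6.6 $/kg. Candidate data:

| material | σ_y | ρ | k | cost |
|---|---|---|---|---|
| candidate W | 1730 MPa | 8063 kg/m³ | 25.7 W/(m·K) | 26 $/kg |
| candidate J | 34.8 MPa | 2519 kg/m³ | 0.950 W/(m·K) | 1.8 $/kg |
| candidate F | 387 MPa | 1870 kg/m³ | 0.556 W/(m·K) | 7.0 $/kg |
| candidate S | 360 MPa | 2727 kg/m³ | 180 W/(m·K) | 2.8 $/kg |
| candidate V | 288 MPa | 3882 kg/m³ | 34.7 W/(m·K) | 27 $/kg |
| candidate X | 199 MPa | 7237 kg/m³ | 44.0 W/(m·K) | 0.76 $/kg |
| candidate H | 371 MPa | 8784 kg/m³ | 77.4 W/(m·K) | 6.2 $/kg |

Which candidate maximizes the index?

candidate S

Screen on constraints: k ≥ 60.7 W/(m·K); cost ≤ 6.6 $/kg. Survivors: candidate S, candidate H.
Per-candidate index values:
  candidate S: M = 132 kN·m/kg
  candidate H: M = 42.2 kN·m/kg
Highest index: candidate S.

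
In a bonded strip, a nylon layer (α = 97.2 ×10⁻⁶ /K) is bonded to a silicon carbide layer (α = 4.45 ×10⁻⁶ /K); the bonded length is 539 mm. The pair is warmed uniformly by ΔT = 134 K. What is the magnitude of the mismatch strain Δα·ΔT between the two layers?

Δα = |97.2 − 4.45|×10⁻⁶/K = 92.8×10⁻⁶/K.
Mismatch strain = Δα·ΔT = 92.8×10⁻⁶ × 134.0 = 0.0124.

0.0124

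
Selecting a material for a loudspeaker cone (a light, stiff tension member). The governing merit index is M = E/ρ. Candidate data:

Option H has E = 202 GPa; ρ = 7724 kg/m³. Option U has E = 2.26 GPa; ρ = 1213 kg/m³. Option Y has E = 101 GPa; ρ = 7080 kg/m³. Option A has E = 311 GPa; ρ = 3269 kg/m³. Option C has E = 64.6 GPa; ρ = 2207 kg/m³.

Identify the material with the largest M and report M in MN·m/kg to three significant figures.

Evaluate M for each candidate:
  option A: M = 95.1 MN·m/kg
  option C: M = 29.3 MN·m/kg
  option H: M = 26.2 MN·m/kg
  option Y: M = 14.3 MN·m/kg
  option U: M = 1.86 MN·m/kg
Option A ranks first.

option A, M = 95.1 MN·m/kg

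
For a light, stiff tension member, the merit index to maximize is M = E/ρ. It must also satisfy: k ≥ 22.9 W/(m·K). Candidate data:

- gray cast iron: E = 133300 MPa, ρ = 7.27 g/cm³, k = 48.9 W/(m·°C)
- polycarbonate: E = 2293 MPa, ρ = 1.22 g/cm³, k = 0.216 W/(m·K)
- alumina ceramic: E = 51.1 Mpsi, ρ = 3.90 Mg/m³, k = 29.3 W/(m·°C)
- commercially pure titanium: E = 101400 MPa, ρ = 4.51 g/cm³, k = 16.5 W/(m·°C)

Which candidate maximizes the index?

alumina ceramic

Screen on constraints: k ≥ 22.9 W/(m·K). Survivors: gray cast iron, alumina ceramic.
Putting every candidate on a common basis:
  gray cast iron: E = 133.3 GPa, ρ = 7270 kg/m³
  alumina ceramic: E = 352.3 GPa, ρ = 3900 kg/m³
  alumina ceramic: M = 90.3 MN·m/kg
  gray cast iron: M = 18.3 MN·m/kg
The maximum is for alumina ceramic.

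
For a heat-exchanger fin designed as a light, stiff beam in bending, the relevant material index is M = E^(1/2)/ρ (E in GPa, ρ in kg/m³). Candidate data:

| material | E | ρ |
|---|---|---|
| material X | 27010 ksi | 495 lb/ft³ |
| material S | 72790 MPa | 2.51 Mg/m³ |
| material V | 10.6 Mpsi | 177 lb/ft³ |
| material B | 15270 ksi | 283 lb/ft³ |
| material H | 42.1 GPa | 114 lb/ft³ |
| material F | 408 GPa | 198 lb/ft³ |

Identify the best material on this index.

In SI units:
  material X: E = 186.2 GPa, ρ = 7929 kg/m³
  material S: E = 72.79 GPa, ρ = 2510 kg/m³
  material V: E = 73.08 GPa, ρ = 2835 kg/m³
  material B: E = 105.3 GPa, ρ = 4533 kg/m³
  material H: E = 42.10 GPa, ρ = 1826 kg/m³
  material F: E = 408.0 GPa, ρ = 3172 kg/m³
  material F: M = 6.37×10⁻³
  material H: M = 3.55×10⁻³
  material S: M = 3.40×10⁻³
  material V: M = 3.02×10⁻³
  material B: M = 2.26×10⁻³
  material X: M = 1.72×10⁻³
Highest index: material F.

material F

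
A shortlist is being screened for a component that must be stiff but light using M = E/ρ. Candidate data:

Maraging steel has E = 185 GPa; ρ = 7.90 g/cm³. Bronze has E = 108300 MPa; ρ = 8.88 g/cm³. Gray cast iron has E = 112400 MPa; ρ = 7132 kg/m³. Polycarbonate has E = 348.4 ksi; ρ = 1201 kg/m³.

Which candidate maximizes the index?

maraging steel

After converting to SI:
  maraging steel: E = 185.0 GPa, ρ = 7900 kg/m³
  bronze: E = 108.3 GPa, ρ = 8880 kg/m³
  gray cast iron: E = 112.4 GPa, ρ = 7132 kg/m³
  polycarbonate: E = 2.402 GPa, ρ = 1201 kg/m³
  maraging steel: M = 23.4 MN·m/kg
  gray cast iron: M = 15.8 MN·m/kg
  bronze: M = 12.2 MN·m/kg
  polycarbonate: M = 2.00 MN·m/kg
The maximum is for maraging steel.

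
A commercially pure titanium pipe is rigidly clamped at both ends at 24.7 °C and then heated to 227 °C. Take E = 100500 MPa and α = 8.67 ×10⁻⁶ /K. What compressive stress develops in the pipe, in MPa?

176 MPa

E = 100500 MPa = 100.5 GPa.
ΔT = 202.3 K. Constrained thermal stress σ = E·α·ΔT = 100.5×10³ MPa × 8.67×10⁻⁶ × 202.3 = 176 MPa (compressive).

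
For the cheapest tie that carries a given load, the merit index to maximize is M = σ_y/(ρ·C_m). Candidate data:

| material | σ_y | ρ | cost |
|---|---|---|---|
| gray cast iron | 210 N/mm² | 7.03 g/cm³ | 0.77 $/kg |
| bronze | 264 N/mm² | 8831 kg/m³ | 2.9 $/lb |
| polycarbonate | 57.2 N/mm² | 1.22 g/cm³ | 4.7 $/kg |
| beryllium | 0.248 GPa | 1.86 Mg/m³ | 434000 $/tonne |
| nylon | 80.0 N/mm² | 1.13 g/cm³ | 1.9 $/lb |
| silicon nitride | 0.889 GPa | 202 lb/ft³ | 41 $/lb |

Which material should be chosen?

After converting to SI:
  gray cast iron: σ_y = 210.0 MPa, ρ = 7030 kg/m³, cost = 0.7700 $/kg
  bronze: σ_y = 264.0 MPa, ρ = 8831 kg/m³, cost = 6.393 $/kg
  polycarbonate: σ_y = 57.20 MPa, ρ = 1220 kg/m³, cost = 4.700 $/kg
  beryllium: σ_y = 248.0 MPa, ρ = 1860 kg/m³, cost = 434.0 $/kg
  nylon: σ_y = 80.00 MPa, ρ = 1130 kg/m³, cost = 4.189 $/kg
  silicon nitride: σ_y = 889.0 MPa, ρ = 3236 kg/m³, cost = 90.39 $/kg
  gray cast iron: M = 38.8 kN·m per $
  nylon: M = 16.9 kN·m per $
  polycarbonate: M = 9.98 kN·m per $
  bronze: M = 4.68 kN·m per $
  silicon nitride: M = 3.04 kN·m per $
  beryllium: M = 0.307 kN·m per $
Gray cast iron has the largest M.

gray cast iron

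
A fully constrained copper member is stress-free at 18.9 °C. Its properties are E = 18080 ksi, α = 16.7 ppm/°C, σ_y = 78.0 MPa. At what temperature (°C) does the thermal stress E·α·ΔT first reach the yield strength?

56.4 °C

E = 18080 ksi = 124.7 GPa.
E·α·ΔT = 78.00 MPa ⇒ ΔT = 78.00 / (124.7×10³ × 16.7×10⁻⁶) = 37.47 K.
T = 18.9 + 37.47 = 56.37 °C.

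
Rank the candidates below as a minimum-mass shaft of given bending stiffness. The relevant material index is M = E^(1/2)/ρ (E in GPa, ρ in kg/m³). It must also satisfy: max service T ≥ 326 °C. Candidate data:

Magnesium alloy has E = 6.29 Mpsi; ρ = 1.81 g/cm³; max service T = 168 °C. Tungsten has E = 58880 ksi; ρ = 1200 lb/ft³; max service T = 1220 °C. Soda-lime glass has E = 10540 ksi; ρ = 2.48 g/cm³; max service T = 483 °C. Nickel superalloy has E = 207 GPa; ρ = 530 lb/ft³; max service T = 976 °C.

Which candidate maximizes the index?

Screen on constraints: max service T ≥ 326 °C. Survivors: tungsten, soda-lime glass, nickel superalloy.
Convert each candidate to consistent units, then evaluate M:
  tungsten: E = 406.0 GPa, ρ = 19220 kg/m³
  soda-lime glass: E = 72.67 GPa, ρ = 2480 kg/m³
  nickel superalloy: E = 207.0 GPa, ρ = 8490 kg/m³
  soda-lime glass: M = 3.44×10⁻³
  nickel superalloy: M = 1.69×10⁻³
  tungsten: M = 1.05×10⁻³
Highest index: soda-lime glass.

soda-lime glass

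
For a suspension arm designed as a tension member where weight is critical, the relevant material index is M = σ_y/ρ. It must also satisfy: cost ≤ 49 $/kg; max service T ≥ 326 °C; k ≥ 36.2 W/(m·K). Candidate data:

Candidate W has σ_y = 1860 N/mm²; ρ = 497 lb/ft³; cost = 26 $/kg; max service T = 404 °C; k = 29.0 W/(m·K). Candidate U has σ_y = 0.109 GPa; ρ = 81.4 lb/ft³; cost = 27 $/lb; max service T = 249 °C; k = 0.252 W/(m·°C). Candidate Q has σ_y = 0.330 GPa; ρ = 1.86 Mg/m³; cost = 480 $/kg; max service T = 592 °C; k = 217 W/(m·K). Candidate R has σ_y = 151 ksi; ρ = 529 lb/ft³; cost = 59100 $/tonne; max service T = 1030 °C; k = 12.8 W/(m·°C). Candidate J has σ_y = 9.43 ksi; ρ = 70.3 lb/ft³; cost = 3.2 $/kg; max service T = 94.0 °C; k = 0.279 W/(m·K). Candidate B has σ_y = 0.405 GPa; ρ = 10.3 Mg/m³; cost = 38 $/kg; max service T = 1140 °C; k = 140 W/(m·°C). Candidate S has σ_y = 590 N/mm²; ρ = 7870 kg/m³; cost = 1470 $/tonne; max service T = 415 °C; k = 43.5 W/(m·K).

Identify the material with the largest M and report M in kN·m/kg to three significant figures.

Screen on constraints: cost ≤ 49 $/kg; max service T ≥ 326 °C; k ≥ 36.2 W/(m·K). Survivors: candidate B, candidate S.
In SI units:
  candidate B: σ_y = 405.0 MPa, ρ = 10300 kg/m³
  candidate S: σ_y = 590.0 MPa, ρ = 7870 kg/m³
  candidate S: M = 75.0 kN·m/kg
  candidate B: M = 39.3 kN·m/kg
Highest index: candidate S.

candidate S, M = 75.0 kN·m/kg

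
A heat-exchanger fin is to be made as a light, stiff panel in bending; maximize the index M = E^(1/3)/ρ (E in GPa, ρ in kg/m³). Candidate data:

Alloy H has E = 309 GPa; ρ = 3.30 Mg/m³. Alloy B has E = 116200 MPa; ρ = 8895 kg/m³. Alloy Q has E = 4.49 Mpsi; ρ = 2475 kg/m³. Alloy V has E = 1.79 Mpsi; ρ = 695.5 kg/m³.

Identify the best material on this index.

In SI units:
  alloy H: E = 309.0 GPa, ρ = 3300 kg/m³
  alloy B: E = 116.2 GPa, ρ = 8895 kg/m³
  alloy Q: E = 30.96 GPa, ρ = 2475 kg/m³
  alloy V: E = 12.34 GPa, ρ = 695.5 kg/m³
  alloy V: M = 3.32×10⁻³
  alloy H: M = 2.05×10⁻³
  alloy Q: M = 1.27×10⁻³
  alloy B: M = 0.549×10⁻³
Alloy V ranks first.

alloy V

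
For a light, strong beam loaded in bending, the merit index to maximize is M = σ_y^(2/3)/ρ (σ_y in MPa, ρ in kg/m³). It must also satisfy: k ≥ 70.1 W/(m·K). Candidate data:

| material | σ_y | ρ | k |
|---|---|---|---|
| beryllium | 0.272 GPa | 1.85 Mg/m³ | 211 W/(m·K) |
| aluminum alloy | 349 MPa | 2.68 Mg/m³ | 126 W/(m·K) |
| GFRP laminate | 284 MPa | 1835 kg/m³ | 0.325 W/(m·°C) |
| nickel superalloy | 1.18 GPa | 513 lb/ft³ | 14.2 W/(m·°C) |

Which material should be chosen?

beryllium

Screen on constraints: k ≥ 70.1 W/(m·K). Survivors: beryllium, aluminum alloy.
Normalizing units and computing the index:
  beryllium: σ_y = 272.0 MPa, ρ = 1850 kg/m³
  aluminum alloy: σ_y = 349.0 MPa, ρ = 2680 kg/m³
  beryllium: M = 22.7×10⁻³
  aluminum alloy: M = 18.5×10⁻³
Beryllium ranks first.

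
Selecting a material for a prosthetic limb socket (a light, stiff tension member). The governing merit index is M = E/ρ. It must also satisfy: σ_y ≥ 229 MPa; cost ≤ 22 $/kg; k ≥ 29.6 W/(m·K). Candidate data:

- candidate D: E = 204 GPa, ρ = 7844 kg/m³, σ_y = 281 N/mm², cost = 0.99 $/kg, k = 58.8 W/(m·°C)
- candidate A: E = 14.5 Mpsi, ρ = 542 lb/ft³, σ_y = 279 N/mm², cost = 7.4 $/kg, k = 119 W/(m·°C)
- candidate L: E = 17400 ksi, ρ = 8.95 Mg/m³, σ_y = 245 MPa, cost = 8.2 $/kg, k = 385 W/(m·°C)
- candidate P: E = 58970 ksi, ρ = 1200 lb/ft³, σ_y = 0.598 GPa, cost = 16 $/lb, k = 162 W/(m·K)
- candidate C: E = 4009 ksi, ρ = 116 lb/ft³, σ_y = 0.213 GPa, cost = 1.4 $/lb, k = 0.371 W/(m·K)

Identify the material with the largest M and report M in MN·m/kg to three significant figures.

candidate D, M = 26.0 MN·m/kg

Screen on constraints: σ_y ≥ 229 MPa; cost ≤ 22 $/kg; k ≥ 29.6 W/(m·K). Survivors: candidate D, candidate A, candidate L.
After converting to SI:
  candidate D: E = 204.0 GPa, ρ = 7844 kg/m³
  candidate A: E = 99.97 GPa, ρ = 8682 kg/m³
  candidate L: E = 120.0 GPa, ρ = 8950 kg/m³
  candidate D: M = 26.0 MN·m/kg
  candidate L: M = 13.4 MN·m/kg
  candidate A: M = 11.5 MN·m/kg
Highest index: candidate D.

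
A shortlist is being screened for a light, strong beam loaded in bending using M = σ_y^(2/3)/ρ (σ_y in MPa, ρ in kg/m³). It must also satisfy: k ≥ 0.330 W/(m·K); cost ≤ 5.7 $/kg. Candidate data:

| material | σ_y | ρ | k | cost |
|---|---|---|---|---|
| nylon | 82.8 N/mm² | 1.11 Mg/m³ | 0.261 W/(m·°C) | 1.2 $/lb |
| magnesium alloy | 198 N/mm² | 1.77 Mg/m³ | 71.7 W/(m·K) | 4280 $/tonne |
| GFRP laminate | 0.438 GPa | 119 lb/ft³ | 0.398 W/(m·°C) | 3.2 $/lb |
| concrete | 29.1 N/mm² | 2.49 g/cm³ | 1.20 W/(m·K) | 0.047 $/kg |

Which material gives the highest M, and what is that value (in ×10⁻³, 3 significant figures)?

magnesium alloy, M = 19.2×10⁻³

Screen on constraints: k ≥ 0.330 W/(m·K); cost ≤ 5.7 $/kg. Survivors: magnesium alloy, concrete.
Putting every candidate on a common basis:
  magnesium alloy: σ_y = 198.0 MPa, ρ = 1770 kg/m³
  concrete: σ_y = 29.10 MPa, ρ = 2490 kg/m³
  magnesium alloy: M = 19.2×10⁻³
  concrete: M = 3.80×10⁻³
Highest index: magnesium alloy.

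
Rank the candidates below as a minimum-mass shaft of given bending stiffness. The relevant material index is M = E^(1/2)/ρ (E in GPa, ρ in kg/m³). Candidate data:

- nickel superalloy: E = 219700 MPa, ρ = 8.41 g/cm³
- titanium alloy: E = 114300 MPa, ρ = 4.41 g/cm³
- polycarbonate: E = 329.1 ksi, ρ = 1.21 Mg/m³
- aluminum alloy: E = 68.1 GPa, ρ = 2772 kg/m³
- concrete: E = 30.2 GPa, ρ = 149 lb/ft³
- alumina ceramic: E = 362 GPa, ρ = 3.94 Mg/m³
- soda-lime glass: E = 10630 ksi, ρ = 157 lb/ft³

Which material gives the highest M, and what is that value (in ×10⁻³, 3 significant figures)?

Normalizing units and computing the index:
  nickel superalloy: E = 219.7 GPa, ρ = 8410 kg/m³
  titanium alloy: E = 114.3 GPa, ρ = 4410 kg/m³
  polycarbonate: E = 2.269 GPa, ρ = 1210 kg/m³
  aluminum alloy: E = 68.10 GPa, ρ = 2772 kg/m³
  concrete: E = 30.20 GPa, ρ = 2387 kg/m³
  alumina ceramic: E = 362.0 GPa, ρ = 3940 kg/m³
  soda-lime glass: E = 73.29 GPa, ρ = 2515 kg/m³
  alumina ceramic: M = 4.83×10⁻³
  soda-lime glass: M = 3.40×10⁻³
  aluminum alloy: M = 2.98×10⁻³
  titanium alloy: M = 2.42×10⁻³
  concrete: M = 2.30×10⁻³
  nickel superalloy: M = 1.76×10⁻³
  polycarbonate: M = 1.24×10⁻³
The maximum is for alumina ceramic.

alumina ceramic, M = 4.83×10⁻³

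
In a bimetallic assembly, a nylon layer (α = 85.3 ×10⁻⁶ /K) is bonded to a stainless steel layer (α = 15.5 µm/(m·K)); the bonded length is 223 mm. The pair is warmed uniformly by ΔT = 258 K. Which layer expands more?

nylon

α(nylon) = 85.3×10⁻⁶/K vs α(stainless steel) = 15.5×10⁻⁶/K.
Higher α expands more for the same ΔT: nylon.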